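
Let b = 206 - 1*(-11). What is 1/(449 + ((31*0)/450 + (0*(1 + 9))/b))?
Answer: 1/449 ≈ 0.0022272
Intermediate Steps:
b = 217 (b = 206 + 11 = 217)
1/(449 + ((31*0)/450 + (0*(1 + 9))/b)) = 1/(449 + ((31*0)/450 + (0*(1 + 9))/217)) = 1/(449 + (0*(1/450) + (0*10)*(1/217))) = 1/(449 + (0 + 0*(1/217))) = 1/(449 + (0 + 0)) = 1/(449 + 0) = 1/449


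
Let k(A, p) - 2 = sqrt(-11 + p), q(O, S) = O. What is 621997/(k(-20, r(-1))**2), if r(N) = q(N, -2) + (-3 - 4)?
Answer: 621997/(2 + I*sqrt(19))**2 ≈ -17637.0 - 20501.0*I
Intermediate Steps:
r(N) = -7 + N (r(N) = N + (-3 - 4) = N - 7 = -7 + N)
k(A, p) = 2 + sqrt(-11 + p)
621997/(k(-20, r(-1))**2) = 621997/((2 + sqrt(-11 + (-7 - 1)))**2) = 621997/((2 + sqrt(-11 - 8))**2) = 621997/((2 + sqrt(-19))**2) = 621997/((2 + I*sqrt(19))**2) = 621997/(2 + I*sqrt(19))**2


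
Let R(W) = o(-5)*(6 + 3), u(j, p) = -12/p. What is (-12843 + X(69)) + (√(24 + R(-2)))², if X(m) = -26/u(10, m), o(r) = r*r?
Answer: -24889/2 ≈ -12445.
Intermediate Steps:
o(r) = r²
R(W) = 225 (R(W) = (-5)²*(6 + 3) = 25*9 = 225)
X(m) = 13*m/6 (X(m) = -26*(-m/12) = -(-13)*m/6 = 13*m/6)
(-12843 + X(69)) + (√(24 + R(-2)))² = (-12843 + (13/6)*69) + (√(24 + 225))² = (-12843 + 299/2) + (√249)² = -25387/2 + 249 = -24889/2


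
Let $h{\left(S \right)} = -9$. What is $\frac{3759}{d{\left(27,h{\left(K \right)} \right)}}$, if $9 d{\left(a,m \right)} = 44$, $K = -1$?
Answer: $\frac{33831}{44} \approx 768.89$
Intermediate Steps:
$d{\left(a,m \right)} = \frac{44}{9}$ ($d{\left(a,m \right)} = \frac{1}{9} \cdot 44 = \frac{44}{9}$)
$\frac{3759}{d{\left(27,h{\left(K \right)} \right)}} = \frac{3759}{\frac{44}{9}} = 3759 \cdot \frac{9}{44} = \frac{33831}{44}$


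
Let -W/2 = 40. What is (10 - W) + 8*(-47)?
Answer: -286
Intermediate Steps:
W = -80 (W = -2*40 = -80)
(10 - W) + 8*(-47) = (10 - 1*(-80)) + 8*(-47) = (10 + 80) - 376 = 90 - 376 = -286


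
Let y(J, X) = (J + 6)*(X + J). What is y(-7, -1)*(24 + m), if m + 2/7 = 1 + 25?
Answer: 2784/7 ≈ 397.71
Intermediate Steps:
y(J, X) = (6 + J)*(J + X)
m = 180/7 (m = -2/7 + (1 + 25) = -2/7 + 26 = 180/7 ≈ 25.714)
y(-7, -1)*(24 + m) = ((-7)² + 6*(-7) + 6*(-1) - 7*(-1))*(24 + 180/7) = (49 - 42 - 6 + 7)*(348/7) = 8*(348/7) = 2784/7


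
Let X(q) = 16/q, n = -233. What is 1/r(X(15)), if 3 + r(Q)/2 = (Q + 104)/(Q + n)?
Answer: -3479/24026 ≈ -0.14480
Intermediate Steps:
r(Q) = -6 + 2*(104 + Q)/(-233 + Q) (r(Q) = -6 + 2*((Q + 104)/(Q - 233)) = -6 + 2*((104 + Q)/(-233 + Q)) = -6 + 2*(104 + Q)/(-233 + Q))
1/r(X(15)) = 1/(2*(803 - 32/15)/(-233 + 16/15)) = 1/(2*(803 - 32/15)/(-233 + 16*(1/15))) = 1/(2*(803 - 2*16/15)/(-233 + 16/15)) = 1/(2*(803 - 32/15)/(-3479/15)) = 1/(2*(-15/3479)*(12013/15)) = 1/(-24026/3479) = -3479/24026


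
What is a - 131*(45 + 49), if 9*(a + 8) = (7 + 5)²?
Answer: -12306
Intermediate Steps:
a = 8 (a = -8 + (7 + 5)²/9 = -8 + (⅑)*12² = -8 + (⅑)*144 = -8 + 16 = 8)
a - 131*(45 + 49) = 8 - 131*(45 + 49) = 8 - 131*94 = 8 - 12314 = -12306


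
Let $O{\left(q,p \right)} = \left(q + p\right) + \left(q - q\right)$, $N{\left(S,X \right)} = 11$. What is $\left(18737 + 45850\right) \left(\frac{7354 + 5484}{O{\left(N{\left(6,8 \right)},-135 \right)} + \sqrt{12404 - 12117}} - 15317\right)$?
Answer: $- \frac{15030048843375}{15089} - \frac{829167906 \sqrt{287}}{15089} \approx -9.9702 \cdot 10^{8}$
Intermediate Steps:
$O{\left(q,p \right)} = p + q$ ($O{\left(q,p \right)} = \left(p + q\right) + 0 = p + q$)
$\left(18737 + 45850\right) \left(\frac{7354 + 5484}{O{\left(N{\left(6,8 \right)},-135 \right)} + \sqrt{12404 - 12117}} - 15317\right) = \left(18737 + 45850\right) \left(\frac{7354 + 5484}{\left(-135 + 11\right) + \sqrt{12404 - 12117}} - 15317\right) = 64587 \left(\frac{12838}{-124 + \sqrt{287}} - 15317\right) = 64587 \left(-15317 + \frac{12838}{-124 + \sqrt{287}}\right) = -989279079 + \frac{829167906}{-124 + \sqrt{287}}$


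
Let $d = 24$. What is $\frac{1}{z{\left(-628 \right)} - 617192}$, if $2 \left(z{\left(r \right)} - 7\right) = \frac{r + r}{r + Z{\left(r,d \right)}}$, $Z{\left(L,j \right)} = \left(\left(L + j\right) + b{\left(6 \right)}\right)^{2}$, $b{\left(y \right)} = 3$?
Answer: $- \frac{360573}{222540247633} \approx -1.6203 \cdot 10^{-6}$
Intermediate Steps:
$Z{\left(L,j \right)} = \left(3 + L + j\right)^{2}$ ($Z{\left(L,j \right)} = \left(\left(L + j\right) + 3\right)^{2} = \left(3 + L + j\right)^{2}$)
$z{\left(r \right)} = 7 + \frac{r}{r + \left(27 + r\right)^{2}}$ ($z{\left(r \right)} = 7 + \frac{\left(r + r\right) \frac{1}{r + \left(3 + r + 24\right)^{2}}}{2} = 7 + \frac{2 r \frac{1}{r + \left(27 + r\right)^{2}}}{2} = 7 + \frac{r}{r + \left(27 + r\right)^{2}}$)
$\frac{1}{z{\left(-628 \right)} - 617192} = \frac{1}{\frac{7 \left(27 - 628\right)^{2} + 8 \left(-628\right)}{-628 + \left(27 - 628\right)^{2}} - 617192} = \frac{1}{\frac{7 \left(-601\right)^{2} - 5024}{-628 + \left(-601\right)^{2}} - 617192} = \frac{1}{\frac{7 \cdot 361201 - 5024}{-628 + 361201} - 617192} = \frac{1}{\frac{2528407 - 5024}{360573} - 617192} = \frac{1}{\frac{1}{360573} \cdot 2523383 - 617192} = \frac{1}{\frac{2523383}{360573} - 617192} = \frac{1}{- \frac{222540247633}{360573}} = - \frac{360573}{222540247633}$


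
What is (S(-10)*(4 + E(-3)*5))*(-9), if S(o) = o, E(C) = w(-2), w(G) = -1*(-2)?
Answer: 1260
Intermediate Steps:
w(G) = 2
E(C) = 2
(S(-10)*(4 + E(-3)*5))*(-9) = -10*(4 + 2*5)*(-9) = -10*(4 + 10)*(-9) = -10*14*(-9) = -140*(-9) = 1260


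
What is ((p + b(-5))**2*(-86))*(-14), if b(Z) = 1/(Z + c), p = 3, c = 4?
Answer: 4816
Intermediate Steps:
b(Z) = 1/(4 + Z) (b(Z) = 1/(Z + 4) = 1/(4 + Z))
((p + b(-5))**2*(-86))*(-14) = ((3 + 1/(4 - 5))**2*(-86))*(-14) = ((3 + 1/(-1))**2*(-86))*(-14) = ((3 - 1)**2*(-86))*(-14) = (2**2*(-86))*(-14) = (4*(-86))*(-14) = -344*(-14) = 4816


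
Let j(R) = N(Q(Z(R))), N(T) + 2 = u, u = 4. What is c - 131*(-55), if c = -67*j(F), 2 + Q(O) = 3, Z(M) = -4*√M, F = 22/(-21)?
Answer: 7071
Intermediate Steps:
F = -22/21 (F = 22*(-1/21) = -22/21 ≈ -1.0476)
Q(O) = 1 (Q(O) = -2 + 3 = 1)
N(T) = 2 (N(T) = -2 + 4 = 2)
j(R) = 2
c = -134 (c = -67*2 = -134)
c - 131*(-55) = -134 - 131*(-55) = -134 - 1*(-7205) = -134 + 7205 = 7071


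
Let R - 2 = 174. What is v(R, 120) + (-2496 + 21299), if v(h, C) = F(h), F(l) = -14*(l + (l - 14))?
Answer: 14071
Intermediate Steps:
R = 176 (R = 2 + 174 = 176)
F(l) = 196 - 28*l (F(l) = -14*(l + (-14 + l)) = -14*(-14 + 2*l) = 196 - 28*l)
v(h, C) = 196 - 28*h
v(R, 120) + (-2496 + 21299) = (196 - 28*176) + (-2496 + 21299) = (196 - 4928) + 18803 = -4732 + 18803 = 14071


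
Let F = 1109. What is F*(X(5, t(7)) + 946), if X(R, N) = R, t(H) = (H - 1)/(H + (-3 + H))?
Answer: 1054659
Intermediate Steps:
t(H) = (-1 + H)/(-3 + 2*H)
F*(X(5, t(7)) + 946) = 1109*(5 + 946) = 1109*951 = 1054659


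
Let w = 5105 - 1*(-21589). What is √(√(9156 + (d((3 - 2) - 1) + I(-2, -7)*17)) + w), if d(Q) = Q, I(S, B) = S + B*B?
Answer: √(26694 + √9955) ≈ 163.69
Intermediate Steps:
I(S, B) = S + B²
w = 26694 (w = 5105 + 21589 = 26694)
√(√(9156 + (d((3 - 2) - 1) + I(-2, -7)*17)) + w) = √(√(9156 + (((3 - 2) - 1) + (-2 + (-7)²)*17)) + 26694) = √(√(9156 + ((1 - 1) + (-2 + 49)*17)) + 26694) = √(√(9156 + (0 + 47*17)) + 26694) = √(√(9156 + (0 + 799)) + 26694) = √(√(9156 + 799) + 26694) = √(√9955 + 26694) = √(26694 + √9955)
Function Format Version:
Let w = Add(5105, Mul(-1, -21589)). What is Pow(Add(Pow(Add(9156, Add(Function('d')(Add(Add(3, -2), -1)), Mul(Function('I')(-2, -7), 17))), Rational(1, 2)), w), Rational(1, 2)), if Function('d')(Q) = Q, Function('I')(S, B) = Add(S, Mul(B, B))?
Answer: Pow(Add(26694, Pow(9955, Rational(1, 2))), Rational(1, 2)) ≈ 163.69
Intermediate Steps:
Function('I')(S, B) = Add(S, Pow(B, 2))
w = 26694 (w = Add(5105, 21589) = 26694)
Pow(Add(Pow(Add(9156, Add(Function('d')(Add(Add(3, -2), -1)), Mul(Function('I')(-2, -7), 17))), Rational(1, 2)), w), Rational(1, 2)) = Pow(Add(Pow(Add(9156, Add(Add(Add(3, -2), -1), Mul(Add(-2, Pow(-7, 2)), 17))), Rational(1, 2)), 26694), Rational(1, 2)) = Pow(Add(Pow(Add(9156, Add(Add(1, -1), Mul(Add(-2, 49), 17))), Rational(1, 2)), 26694), Rational(1, 2)) = Pow(Add(Pow(Add(9156, Add(0, Mul(47, 17))), Rational(1, 2)), 26694), Rational(1, 2)) = Pow(Add(Pow(Add(9156, Add(0, 799)), Rational(1, 2)), 26694), Rational(1, 2)) = Pow(Add(Pow(Add(9156, 799), Rational(1, 2)), 26694), Rational(1, 2)) = Pow(Add(Pow(9955, Rational(1, 2)), 26694), Rational(1, 2)) = Pow(Add(26694, Pow(9955, Rational(1, 2))), Rational(1, 2))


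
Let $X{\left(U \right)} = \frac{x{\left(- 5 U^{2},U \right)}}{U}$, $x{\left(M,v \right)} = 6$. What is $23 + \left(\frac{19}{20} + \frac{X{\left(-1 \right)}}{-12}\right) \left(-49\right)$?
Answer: $- \frac{961}{20} \approx -48.05$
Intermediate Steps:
$X{\left(U \right)} = \frac{6}{U}$
$23 + \left(\frac{19}{20} + \frac{X{\left(-1 \right)}}{-12}\right) \left(-49\right) = 23 + \left(\frac{19}{20} + \frac{6 \frac{1}{-1}}{-12}\right) \left(-49\right) = 23 + \left(19 \cdot \frac{1}{20} + 6 \left(-1\right) \left(- \frac{1}{12}\right)\right) \left(-49\right) = 23 + \left(\frac{19}{20} - - \frac{1}{2}\right) \left(-49\right) = 23 + \left(\frac{19}{20} + \frac{1}{2}\right) \left(-49\right) = 23 + \frac{29}{20} \left(-49\right) = 23 - \frac{1421}{20} = - \frac{961}{20}$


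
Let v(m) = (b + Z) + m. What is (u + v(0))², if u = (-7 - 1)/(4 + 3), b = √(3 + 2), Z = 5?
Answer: 974/49 + 54*√5/7 ≈ 37.127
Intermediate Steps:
b = √5 ≈ 2.2361
u = -8/7 ≈ -1.1429
v(m) = 5 + m + √5 (v(m) = (√5 + 5) + m = (5 + √5) + m = 5 + m + √5)
(u + v(0))² = (-8/7 + (5 + 0 + √5))² = (-8/7 + (5 + √5))² = (27/7 + √5)²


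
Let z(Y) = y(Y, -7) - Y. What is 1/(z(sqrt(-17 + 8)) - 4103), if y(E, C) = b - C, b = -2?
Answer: -1366/5597871 + I/5597871 ≈ -0.00024402 + 1.7864e-7*I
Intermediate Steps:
y(E, C) = -2 - C
z(Y) = 5 - Y (z(Y) = (-2 - 1*(-7)) - Y = (-2 + 7) - Y = 5 - Y)
1/(z(sqrt(-17 + 8)) - 4103) = 1/((5 - sqrt(-17 + 8)) - 4103) = 1/((5 - sqrt(-9)) - 4103) = 1/((5 - 3*I) - 4103) = 1/(-4098 - 3*I) = (-4098 + 3*I)/16793613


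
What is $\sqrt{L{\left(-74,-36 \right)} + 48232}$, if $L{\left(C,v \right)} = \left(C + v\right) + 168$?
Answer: $\sqrt{48290} \approx 219.75$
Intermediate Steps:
$L{\left(C,v \right)} = 168 + C + v$
$\sqrt{L{\left(-74,-36 \right)} + 48232} = \sqrt{\left(168 - 74 - 36\right) + 48232} = \sqrt{58 + 48232} = \sqrt{48290}$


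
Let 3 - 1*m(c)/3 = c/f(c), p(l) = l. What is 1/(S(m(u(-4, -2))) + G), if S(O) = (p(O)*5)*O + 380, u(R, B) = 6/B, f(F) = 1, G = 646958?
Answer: 1/648958 ≈ 1.5409e-6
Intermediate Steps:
m(c) = 9 - 3*c (m(c) = 9 - 3*c/1 = 9 - 3*c)
S(O) = 380 + 5*O² (S(O) = (O*5)*O + 380 = (5*O)*O + 380 = 5*O² + 380 = 380 + 5*O²)
1/(S(m(u(-4, -2))) + G) = 1/((380 + 5*(9 - 18/(-2))²) + 646958) = 1/((380 + 5*(9 - 18*(-1)/2)²) + 646958) = 1/((380 + 5*(9 - 3*(-3))²) + 646958) = 1/((380 + 5*(9 + 9)²) + 646958) = 1/((380 + 5*18²) + 646958) = 1/((380 + 5*324) + 646958) = 1/((380 + 1620) + 646958) = 1/(2000 + 646958) = 1/648958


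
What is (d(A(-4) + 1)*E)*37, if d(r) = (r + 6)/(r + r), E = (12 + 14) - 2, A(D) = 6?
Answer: 5772/7 ≈ 824.57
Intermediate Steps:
E = 24 (E = 26 - 2 = 24)
d(r) = (6 + r)/(2*r) (d(r) = (6 + r)/((2*r)) = (6 + r)*(1/(2*r)) = (6 + r)/(2*r))
(d(A(-4) + 1)*E)*37 = (((6 + (6 + 1))/(2*(6 + 1)))*24)*37 = (((½)*(6 + 7)/7)*24)*37 = (((½)*(⅐)*13)*24)*37 = ((13/14)*24)*37 = (156/7)*37 = 5772/7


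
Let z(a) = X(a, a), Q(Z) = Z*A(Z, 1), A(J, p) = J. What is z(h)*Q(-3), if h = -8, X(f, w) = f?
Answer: -72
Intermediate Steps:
Q(Z) = Z² (Q(Z) = Z*Z = Z²)
z(a) = a
z(h)*Q(-3) = -8*(-3)² = -8*9 = -72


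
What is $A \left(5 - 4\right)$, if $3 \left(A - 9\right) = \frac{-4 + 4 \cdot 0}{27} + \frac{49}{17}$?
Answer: $\frac{13648}{1377} \approx 9.9114$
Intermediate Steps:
$A = \frac{13648}{1377}$ ($A = 9 + \frac{\frac{-4 + 4 \cdot 0}{27} + \frac{49}{17}}{3} = 9 + \frac{\left(-4 + 0\right) \frac{1}{27} + 49 \cdot \frac{1}{17}}{3} = 9 + \frac{\left(-4\right) \frac{1}{27} + \frac{49}{17}}{3} = 9 + \frac{- \frac{4}{27} + \frac{49}{17}}{3} = 9 + \frac{1}{3} \cdot \frac{1255}{459} = 9 + \frac{1255}{1377} = \frac{13648}{1377} \approx 9.9114$)
$A \left(5 - 4\right) = \frac{13648 \left(5 - 4\right)}{1377} = \frac{13648}{1377} \cdot 1 = \frac{13648}{1377}$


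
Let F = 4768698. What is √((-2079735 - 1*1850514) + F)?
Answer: 3*√93161 ≈ 915.67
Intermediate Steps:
√((-2079735 - 1*1850514) + F) = √((-2079735 - 1*1850514) + 4768698) = √((-2079735 - 1850514) + 4768698) = √(-3930249 + 4768698) = √838449 = 3*√93161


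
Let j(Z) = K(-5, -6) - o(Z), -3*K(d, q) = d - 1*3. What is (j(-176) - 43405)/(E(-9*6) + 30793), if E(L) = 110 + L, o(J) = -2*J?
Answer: -131263/92547 ≈ -1.4183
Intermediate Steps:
K(d, q) = 1 - d/3 (K(d, q) = -(d - 1*3)/3 = -(d - 3)/3 = -(-3 + d)/3 = 1 - d/3)
j(Z) = 8/3 + 2*Z (j(Z) = (1 - ⅓*(-5)) - (-2)*Z = (1 + 5/3) + 2*Z = 8/3 + 2*Z)
(j(-176) - 43405)/(E(-9*6) + 30793) = ((8/3 + 2*(-176)) - 43405)/((110 - 9*6) + 30793) = ((8/3 - 352) - 43405)/((110 - 54) + 30793) = (-1048/3 - 43405)/(56 + 30793) = -131263/3/30849 = -131263/3*1/30849 = -131263/92547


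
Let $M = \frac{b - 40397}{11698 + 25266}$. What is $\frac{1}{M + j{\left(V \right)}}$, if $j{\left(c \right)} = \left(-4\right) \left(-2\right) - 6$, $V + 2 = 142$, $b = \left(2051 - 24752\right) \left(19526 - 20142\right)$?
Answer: $\frac{36964}{14017347} \approx 0.002637$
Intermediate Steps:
$b = 13983816$ ($b = \left(-22701\right) \left(-616\right) = 13983816$)
$V = 140$ ($V = -2 + 142 = 140$)
$j{\left(c \right)} = 2$ ($j{\left(c \right)} = 8 - 6 = 2$)
$M = \frac{13943419}{36964}$ ($M = \frac{13983816 - 40397}{11698 + 25266} = \frac{13943419}{36964} \approx 377.22$)
$\frac{1}{M + j{\left(V \right)}} = \frac{1}{\frac{13943419}{36964} + 2} = \frac{1}{\frac{14017347}{36964}} = \frac{36964}{14017347}$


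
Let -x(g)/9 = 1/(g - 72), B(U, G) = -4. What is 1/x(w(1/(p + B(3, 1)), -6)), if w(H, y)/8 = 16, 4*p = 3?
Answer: -56/9 ≈ -6.2222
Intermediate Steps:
p = ¾ (p = (¼)*3 = ¾ ≈ 0.75000)
w(H, y) = 128 (w(H, y) = 8*16 = 128)
x(g) = -9/(-72 + g) (x(g) = -9/(g - 72) = -9/(-72 + g))
1/x(w(1/(p + B(3, 1)), -6)) = 1/(-9/(-72 + 128)) = 1/(-9/56) = -56/9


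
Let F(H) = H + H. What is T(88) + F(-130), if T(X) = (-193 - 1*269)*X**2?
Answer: -3577988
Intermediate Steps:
T(X) = -462*X**2 (T(X) = (-193 - 269)*X**2 = -462*X**2)
F(H) = 2*H
T(88) + F(-130) = -462*88**2 + 2*(-130) = -462*7744 - 260 = -3577728 - 260 = -3577988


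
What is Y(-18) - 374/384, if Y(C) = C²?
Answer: 62021/192 ≈ 323.03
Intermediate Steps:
Y(-18) - 374/384 = (-18)² - 374/384 = 324 - 374/384 = 324 - 1*187/192 = 324 - 187/192 = 62021/192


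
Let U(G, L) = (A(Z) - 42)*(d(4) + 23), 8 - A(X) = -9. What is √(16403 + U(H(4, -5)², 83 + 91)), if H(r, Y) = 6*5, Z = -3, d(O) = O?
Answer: 4*√983 ≈ 125.41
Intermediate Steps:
H(r, Y) = 30
A(X) = 17 (A(X) = 8 - 1*(-9) = 8 + 9 = 17)
U(G, L) = -675 (U(G, L) = (17 - 42)*(4 + 23) = -25*27 = -675)
√(16403 + U(H(4, -5)², 83 + 91)) = √(16403 - 675) = √15728 = 4*√983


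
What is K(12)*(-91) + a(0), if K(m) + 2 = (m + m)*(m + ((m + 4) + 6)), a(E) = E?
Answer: -74074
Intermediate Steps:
K(m) = -2 + 2*m*(10 + 2*m) (K(m) = -2 + (m + m)*(m + ((m + 4) + 6)) = -2 + (2*m)*(m + ((4 + m) + 6)) = -2 + (2*m)*(m + (10 + m)) = -2 + (2*m)*(10 + 2*m) = -2 + 2*m*(10 + 2*m))
K(12)*(-91) + a(0) = (-2 + 4*12² + 20*12)*(-91) + 0 = (-2 + 4*144 + 240)*(-91) + 0 = (-2 + 576 + 240)*(-91) + 0 = 814*(-91) + 0 = -74074 + 0 = -74074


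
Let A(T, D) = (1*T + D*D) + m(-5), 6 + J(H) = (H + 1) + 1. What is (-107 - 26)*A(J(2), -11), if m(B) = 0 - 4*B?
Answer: -18487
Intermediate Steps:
m(B) = -4*B
J(H) = -4 + H (J(H) = -6 + ((H + 1) + 1) = -6 + ((1 + H) + 1) = -6 + (2 + H) = -4 + H)
A(T, D) = 20 + T + D² (A(T, D) = (1*T + D*D) - 4*(-5) = (T + D²) + 20 = 20 + T + D²)
(-107 - 26)*A(J(2), -11) = (-107 - 26)*(20 + (-4 + 2) + (-11)²) = -133*(20 - 2 + 121) = -133*139 = -18487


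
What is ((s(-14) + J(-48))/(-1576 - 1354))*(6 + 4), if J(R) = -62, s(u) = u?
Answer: 76/293 ≈ 0.25939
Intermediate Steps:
((s(-14) + J(-48))/(-1576 - 1354))*(6 + 4) = ((-14 - 62)/(-1576 - 1354))*(6 + 4) = -76/(-2930)*10 = -76*(-1/2930)*10 = (38/1465)*10 = 76/293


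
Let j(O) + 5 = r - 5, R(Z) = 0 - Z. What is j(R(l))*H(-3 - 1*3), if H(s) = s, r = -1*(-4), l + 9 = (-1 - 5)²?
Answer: 36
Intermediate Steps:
l = 27 (l = -9 + (-1 - 5)² = -9 + (-6)² = -9 + 36 = 27)
R(Z) = -Z
r = 4
j(O) = -6 (j(O) = -5 + (4 - 5) = -5 - 1 = -6)
j(R(l))*H(-3 - 1*3) = -6*(-3 - 1*3) = -6*(-3 - 3) = -6*(-6) = 36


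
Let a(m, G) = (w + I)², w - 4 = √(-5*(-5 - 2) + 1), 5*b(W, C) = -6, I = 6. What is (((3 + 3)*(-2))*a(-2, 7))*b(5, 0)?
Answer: 18432/5 ≈ 3686.4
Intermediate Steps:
b(W, C) = -6/5 (b(W, C) = (⅕)*(-6) = -6/5)
w = 10 (w = 4 + √(-5*(-5 - 2) + 1) = 4 + √(-5*(-7) + 1) = 4 + √(35 + 1) = 4 + √36 = 4 + 6 = 10)
a(m, G) = 256 (a(m, G) = (10 + 6)² = 16² = 256)
(((3 + 3)*(-2))*a(-2, 7))*b(5, 0) = (((3 + 3)*(-2))*256)*(-6/5) = ((6*(-2))*256)*(-6/5) = -12*256*(-6/5) = -3072*(-6/5) = 18432/5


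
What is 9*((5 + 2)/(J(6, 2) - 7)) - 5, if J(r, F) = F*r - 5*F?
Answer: -88/5 ≈ -17.600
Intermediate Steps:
J(r, F) = -5*F + F*r
9*((5 + 2)/(J(6, 2) - 7)) - 5 = 9*((5 + 2)/(2*(-5 + 6) - 7)) - 5 = 9*(7/(2*1 - 7)) - 5 = 9*(7/(2 - 7)) - 5 = 9*(7/(-5)) - 5 = 9*(7*(-⅕)) - 5 = 9*(-7/5) - 5 = -63/5 - 5 = -88/5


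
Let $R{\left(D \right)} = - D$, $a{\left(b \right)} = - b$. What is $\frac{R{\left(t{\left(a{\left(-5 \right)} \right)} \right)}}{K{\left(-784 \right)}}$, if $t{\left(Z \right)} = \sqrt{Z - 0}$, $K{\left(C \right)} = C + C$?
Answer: $\frac{\sqrt{5}}{1568} \approx 0.0014261$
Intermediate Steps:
$K{\left(C \right)} = 2 C$
$t{\left(Z \right)} = \sqrt{Z}$ ($t{\left(Z \right)} = \sqrt{Z + 0} = \sqrt{Z}$)
$\frac{R{\left(t{\left(a{\left(-5 \right)} \right)} \right)}}{K{\left(-784 \right)}} = \frac{\left(-1\right) \sqrt{\left(-1\right) \left(-5\right)}}{2 \left(-784\right)} = \frac{\left(-1\right) \sqrt{5}}{-1568} = - \sqrt{5} \left(- \frac{1}{1568}\right) = \frac{\sqrt{5}}{1568}$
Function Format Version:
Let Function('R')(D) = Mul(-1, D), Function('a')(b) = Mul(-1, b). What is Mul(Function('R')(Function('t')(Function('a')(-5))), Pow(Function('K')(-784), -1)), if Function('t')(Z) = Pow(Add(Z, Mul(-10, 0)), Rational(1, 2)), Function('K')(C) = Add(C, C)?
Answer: Mul(Rational(1, 1568), Pow(5, Rational(1, 2))) ≈ 0.0014261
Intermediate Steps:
Function('K')(C) = Mul(2, C)
Function('t')(Z) = Pow(Z, Rational(1, 2)) (Function('t')(Z) = Pow(Add(Z, 0), Rational(1, 2)) = Pow(Z, Rational(1, 2)))
Mul(Function('R')(Function('t')(Function('a')(-5))), Pow(Function('K')(-784), -1)) = Mul(Mul(-1, Pow(Mul(-1, -5), Rational(1, 2))), Pow(Mul(2, -784), -1)) = Mul(Mul(-1, Pow(5, Rational(1, 2))), Pow(-1568, -1)) = Mul(Mul(-1, Pow(5, Rational(1, 2))), Rational(-1, 1568)) = Mul(Rational(1, 1568), Pow(5, Rational(1, 2)))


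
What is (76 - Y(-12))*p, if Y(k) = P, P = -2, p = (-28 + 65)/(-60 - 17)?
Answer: -2886/77 ≈ -37.481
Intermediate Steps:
p = -37/77 (p = 37/(-77) = 37*(-1/77) = -37/77 ≈ -0.48052)
Y(k) = -2
(76 - Y(-12))*p = (76 - 1*(-2))*(-37/77) = (76 + 2)*(-37/77) = 78*(-37/77) = -2886/77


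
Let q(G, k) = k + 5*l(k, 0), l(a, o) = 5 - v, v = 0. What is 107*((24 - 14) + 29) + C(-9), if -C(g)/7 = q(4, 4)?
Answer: 3970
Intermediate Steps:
l(a, o) = 5 (l(a, o) = 5 - 1*0 = 5 + 0 = 5)
q(G, k) = 25 + k (q(G, k) = k + 5*5 = k + 25 = 25 + k)
C(g) = -203 (C(g) = -7*(25 + 4) = -7*29 = -203)
107*((24 - 14) + 29) + C(-9) = 107*((24 - 14) + 29) - 203 = 107*(10 + 29) - 203 = 107*39 - 203 = 4173 - 203 = 3970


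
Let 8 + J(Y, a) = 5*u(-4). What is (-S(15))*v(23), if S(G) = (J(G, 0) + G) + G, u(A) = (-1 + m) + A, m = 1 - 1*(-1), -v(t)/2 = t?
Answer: 322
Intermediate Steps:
v(t) = -2*t
m = 2 (m = 1 + 1 = 2)
u(A) = 1 + A (u(A) = (-1 + 2) + A = 1 + A)
J(Y, a) = -23 (J(Y, a) = -8 + 5*(1 - 4) = -8 + 5*(-3) = -8 - 15 = -23)
S(G) = -23 + 2*G (S(G) = (-23 + G) + G = -23 + 2*G)
(-S(15))*v(23) = (-(-23 + 2*15))*(-2*23) = -(-23 + 30)*(-46) = -1*7*(-46) = -7*(-46) = 322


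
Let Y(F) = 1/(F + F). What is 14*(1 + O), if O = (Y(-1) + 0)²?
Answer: 35/2 ≈ 17.500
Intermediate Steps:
Y(F) = 1/(2*F)
O = ¼ (O = ((½)/(-1) + 0)² = ((½)*(-1) + 0)² = (-½ + 0)² = (-½)² = ¼ ≈ 0.25000)
14*(1 + O) = 14*(1 + ¼) = 14*(5/4) = 35/2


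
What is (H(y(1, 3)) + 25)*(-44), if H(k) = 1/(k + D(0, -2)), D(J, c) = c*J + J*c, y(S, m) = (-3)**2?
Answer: -9944/9 ≈ -1104.9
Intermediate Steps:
y(S, m) = 9
D(J, c) = 2*J*c (D(J, c) = J*c + J*c = 2*J*c)
H(k) = 1/k (H(k) = 1/(k + 2*0*(-2)) = 1/(k + 0) = 1/k)
(H(y(1, 3)) + 25)*(-44) = (1/9 + 25)*(-44) = (226/9)*(-44) = -9944/9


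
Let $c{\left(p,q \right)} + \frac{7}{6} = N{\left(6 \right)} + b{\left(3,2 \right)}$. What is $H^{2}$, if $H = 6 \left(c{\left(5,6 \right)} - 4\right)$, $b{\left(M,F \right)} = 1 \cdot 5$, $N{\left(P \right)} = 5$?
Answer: $841$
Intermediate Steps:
$b{\left(M,F \right)} = 5$
$c{\left(p,q \right)} = \frac{53}{6}$ ($c{\left(p,q \right)} = - \frac{7}{6} + \left(5 + 5\right) = - \frac{7}{6} + 10 = \frac{53}{6}$)
$H = 29$ ($H = 6 \left(\frac{53}{6} - 4\right) = 6 \cdot \frac{29}{6} = 29$)
$H^{2} = 29^{2} = 841$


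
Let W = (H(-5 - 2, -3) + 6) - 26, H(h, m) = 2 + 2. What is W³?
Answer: -4096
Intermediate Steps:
H(h, m) = 4
W = -16 (W = (4 + 6) - 26 = 10 - 26 = -16)
W³ = (-16)³ = -4096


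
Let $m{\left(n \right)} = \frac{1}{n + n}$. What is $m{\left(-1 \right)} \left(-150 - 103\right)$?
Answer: $\frac{253}{2} \approx 126.5$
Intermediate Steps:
$m{\left(n \right)} = \frac{1}{2 n}$
$m{\left(-1 \right)} \left(-150 - 103\right) = \frac{1}{2 \left(-1\right)} \left(-150 - 103\right) = \frac{1}{2} \left(-1\right) \left(-253\right) = \left(- \frac{1}{2}\right) \left(-253\right) = \frac{253}{2}$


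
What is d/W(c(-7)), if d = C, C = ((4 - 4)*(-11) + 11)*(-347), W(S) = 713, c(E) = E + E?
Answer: -3817/713 ≈ -5.3534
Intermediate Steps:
c(E) = 2*E
C = -3817 (C = (0*(-11) + 11)*(-347) = (0 + 11)*(-347) = 11*(-347) = -3817)
d = -3817
d/W(c(-7)) = -3817/713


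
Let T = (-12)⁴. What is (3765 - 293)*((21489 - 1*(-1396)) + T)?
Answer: 151452112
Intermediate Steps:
T = 20736
(3765 - 293)*((21489 - 1*(-1396)) + T) = (3765 - 293)*((21489 - 1*(-1396)) + 20736) = 3472*((21489 + 1396) + 20736) = 3472*(22885 + 20736) = 3472*43621 = 151452112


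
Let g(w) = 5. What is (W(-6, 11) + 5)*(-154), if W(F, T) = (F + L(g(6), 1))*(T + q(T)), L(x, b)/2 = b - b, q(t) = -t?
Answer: -770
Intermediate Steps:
L(x, b) = 0 (L(x, b) = 2*(b - b) = 2*0 = 0)
W(F, T) = 0 (W(F, T) = (F + 0)*(T - T) = F*0 = 0)
(W(-6, 11) + 5)*(-154) = (0 + 5)*(-154) = 5*(-154) = -770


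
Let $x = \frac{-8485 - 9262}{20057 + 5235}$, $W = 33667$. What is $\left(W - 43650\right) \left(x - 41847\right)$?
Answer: $\frac{10566127704793}{25292} \approx 4.1777 \cdot 10^{8}$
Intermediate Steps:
$x = - \frac{17747}{25292}$ ($x = \frac{-8485 - 9262}{25292} = \left(-8485 - 9262\right) \frac{1}{25292} = \left(-17747\right) \frac{1}{25292} = - \frac{17747}{25292} \approx -0.70168$)
$\left(W - 43650\right) \left(x - 41847\right) = \left(33667 - 43650\right) \left(- \frac{17747}{25292} - 41847\right) = \left(33667 - 43650\right) \left(- \frac{1058412071}{25292}\right) = \left(-9983\right) \left(- \frac{1058412071}{25292}\right) = \frac{10566127704793}{25292}$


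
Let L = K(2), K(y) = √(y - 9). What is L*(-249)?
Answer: -249*I*√7 ≈ -658.79*I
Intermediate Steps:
K(y) = √(-9 + y)
L = I*√7 (L = √(-9 + 2) = √(-7) = I*√7 ≈ 2.6458*I)
L*(-249) = (I*√7)*(-249) = -249*I*√7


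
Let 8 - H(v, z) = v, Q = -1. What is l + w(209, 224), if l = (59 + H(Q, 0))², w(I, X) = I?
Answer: 4833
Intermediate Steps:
H(v, z) = 8 - v
l = 4624 (l = (59 + (8 - 1*(-1)))² = (59 + (8 + 1))² = (59 + 9)² = 68² = 4624)
l + w(209, 224) = 4624 + 209 = 4833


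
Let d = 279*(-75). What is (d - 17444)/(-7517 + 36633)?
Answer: -38369/29116 ≈ -1.3178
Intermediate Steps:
d = -20925
(d - 17444)/(-7517 + 36633) = (-20925 - 17444)/(-7517 + 36633) = -38369/29116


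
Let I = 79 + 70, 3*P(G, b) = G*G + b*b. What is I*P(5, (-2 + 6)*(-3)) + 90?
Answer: 25451/3 ≈ 8483.7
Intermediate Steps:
P(G, b) = G**2/3 + b**2/3 (P(G, b) = (G*G + b*b)/3 = (G**2 + b**2)/3 = G**2/3 + b**2/3)
I = 149
I*P(5, (-2 + 6)*(-3)) + 90 = 149*((1/3)*5**2 + ((-2 + 6)*(-3))**2/3) + 90 = 149*((1/3)*25 + (4*(-3))**2/3) + 90 = 149*(25/3 + (1/3)*(-12)**2) + 90 = 149*(25/3 + (1/3)*144) + 90 = 149*(25/3 + 48) + 90 = 149*(169/3) + 90 = 25181/3 + 90 = 25451/3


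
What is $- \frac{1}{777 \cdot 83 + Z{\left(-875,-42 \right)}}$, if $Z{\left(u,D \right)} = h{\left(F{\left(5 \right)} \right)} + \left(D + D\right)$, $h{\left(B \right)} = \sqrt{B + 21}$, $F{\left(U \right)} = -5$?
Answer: $- \frac{1}{64411} \approx -1.5525 \cdot 10^{-5}$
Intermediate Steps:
$h{\left(B \right)} = \sqrt{21 + B}$
$Z{\left(u,D \right)} = 4 + 2 D$ ($Z{\left(u,D \right)} = \sqrt{21 - 5} + \left(D + D\right) = \sqrt{16} + 2 D = 4 + 2 D$)
$- \frac{1}{777 \cdot 83 + Z{\left(-875,-42 \right)}} = - \frac{1}{777 \cdot 83 + \left(4 + 2 \left(-42\right)\right)} = - \frac{1}{64491 + \left(4 - 84\right)} = - \frac{1}{64491 - 80} = - \frac{1}{64411}$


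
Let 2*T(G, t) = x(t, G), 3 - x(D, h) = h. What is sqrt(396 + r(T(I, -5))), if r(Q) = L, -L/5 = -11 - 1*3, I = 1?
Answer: sqrt(466) ≈ 21.587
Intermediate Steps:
x(D, h) = 3 - h
T(G, t) = 3/2 - G/2 (T(G, t) = (3 - G)/2 = 3/2 - G/2)
L = 70 (L = -5*(-11 - 1*3) = -5*(-11 - 3) = -5*(-14) = 70)
r(Q) = 70
sqrt(396 + r(T(I, -5))) = sqrt(396 + 70) = sqrt(466)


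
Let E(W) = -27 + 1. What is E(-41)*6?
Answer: -156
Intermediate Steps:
E(W) = -26
E(-41)*6 = -26*6 = -156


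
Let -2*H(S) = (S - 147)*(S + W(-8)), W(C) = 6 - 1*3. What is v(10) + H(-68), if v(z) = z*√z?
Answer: -13975/2 + 10*√10 ≈ -6955.9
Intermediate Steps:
W(C) = 3 (W(C) = 6 - 3 = 3)
v(z) = z^(3/2)
H(S) = -(-147 + S)*(3 + S)/2 (H(S) = -(S - 147)*(S + 3)/2 = -(-147 + S)*(3 + S)/2)
v(10) + H(-68) = 10^(3/2) + (441/2 + 72*(-68) - ½*(-68)²) = 10*√10 + (441/2 - 4896 - ½*4624) = 10*√10 + (441/2 - 4896 - 2312) = 10*√10 - 13975/2 = -13975/2 + 10*√10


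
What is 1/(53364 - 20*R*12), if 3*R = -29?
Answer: 1/55684 ≈ 1.7958e-5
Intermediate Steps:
R = -29/3 (R = (⅓)*(-29) = -29/3 ≈ -9.6667)
1/(53364 - 20*R*12) = 1/(53364 - 20*(-29/3)*12) = 1/(53364 + (580/3)*12) = 1/(53364 + 2320) = 1/55684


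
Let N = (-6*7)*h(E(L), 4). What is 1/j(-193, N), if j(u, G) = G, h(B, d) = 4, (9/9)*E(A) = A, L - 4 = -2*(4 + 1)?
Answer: -1/168 ≈ -0.0059524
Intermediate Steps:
L = -6 (L = 4 - 2*(4 + 1) = 4 - 2*5 = 4 - 10 = -6)
E(A) = A
N = -168 (N = -6*7*4 = -42*4 = -168)
1/j(-193, N) = 1/(-168) = -1/168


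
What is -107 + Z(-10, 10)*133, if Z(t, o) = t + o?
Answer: -107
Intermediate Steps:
Z(t, o) = o + t
-107 + Z(-10, 10)*133 = -107 + (10 - 10)*133 = -107 + 0*133 = -107 + 0 = -107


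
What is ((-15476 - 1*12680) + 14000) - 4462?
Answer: -18618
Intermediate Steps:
((-15476 - 1*12680) + 14000) - 4462 = ((-15476 - 12680) + 14000) - 4462 = (-28156 + 14000) - 4462 = -14156 - 4462 = -18618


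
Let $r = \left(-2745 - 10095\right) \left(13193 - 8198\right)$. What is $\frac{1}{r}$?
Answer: $- \frac{1}{64135800} \approx -1.5592 \cdot 10^{-8}$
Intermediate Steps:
$r = -64135800$ ($r = \left(-12840\right) 4995 = -64135800$)
$\frac{1}{r} = \frac{1}{-64135800} = - \frac{1}{64135800}$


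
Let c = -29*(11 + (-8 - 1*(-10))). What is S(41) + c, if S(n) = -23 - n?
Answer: -441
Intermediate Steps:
c = -377 (c = -29*(11 + (-8 + 10)) = -29*(11 + 2) = -29*13 = -377)
S(41) + c = (-23 - 1*41) - 377 = (-23 - 41) - 377 = -64 - 377 = -441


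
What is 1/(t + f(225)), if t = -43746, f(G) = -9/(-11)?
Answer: -11/481197 ≈ -2.2860e-5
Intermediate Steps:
f(G) = 9/11 (f(G) = -9*(-1/11) = 9/11)
1/(t + f(225)) = 1/(-43746 + 9/11) = 1/(-481197/11) = -11/481197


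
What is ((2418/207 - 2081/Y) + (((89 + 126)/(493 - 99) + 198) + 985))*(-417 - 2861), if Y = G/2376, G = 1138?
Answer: 79854087373445/7734417 ≈ 1.0325e+7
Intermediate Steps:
Y = 569/1188 (Y = 1138/2376 = 1138*(1/2376) = 569/1188 ≈ 0.47896)
((2418/207 - 2081/Y) + (((89 + 126)/(493 - 99) + 198) + 985))*(-417 - 2861) = ((2418/207 - 2081/569/1188) + (((89 + 126)/(493 - 99) + 198) + 985))*(-417 - 2861) = ((2418*(1/207) - 2081*1188/569) + ((215/394 + 198) + 985))*(-3278) = ((806/69 - 2472228/569) + ((215*(1/394) + 198) + 985))*(-3278) = (-170125118/39261 + ((215/394 + 198) + 985))*(-3278) = (-170125118/39261 + (78227/394 + 985))*(-3278) = (-170125118/39261 + 466317/394)*(-3278) = -48721224755/15468834*(-3278) = 79854087373445/7734417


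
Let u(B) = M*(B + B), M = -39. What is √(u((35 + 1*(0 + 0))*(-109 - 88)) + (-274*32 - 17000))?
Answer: √512042 ≈ 715.57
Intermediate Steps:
u(B) = -78*B (u(B) = -39*(B + B) = -78*B)
√(u((35 + 1*(0 + 0))*(-109 - 88)) + (-274*32 - 17000)) = √(-78*(35 + 1*(0 + 0))*(-109 - 88) + (-274*32 - 17000)) = √(-78*(35 + 1*0)*(-197) + (-8768 - 17000)) = √(-78*(35 + 0)*(-197) - 25768) = √(-2730*(-197) - 25768) = √(-78*(-6895) - 25768) = √(537810 - 25768) = √512042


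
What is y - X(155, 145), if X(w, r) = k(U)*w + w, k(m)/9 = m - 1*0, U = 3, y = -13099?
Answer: -17439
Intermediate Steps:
k(m) = 9*m (k(m) = 9*(m - 1*0) = 9*(m + 0) = 9*m)
X(w, r) = 28*w (X(w, r) = (9*3)*w + w = 27*w + w = 28*w)
y - X(155, 145) = -13099 - 28*155 = -13099 - 1*4340 = -13099 - 4340 = -17439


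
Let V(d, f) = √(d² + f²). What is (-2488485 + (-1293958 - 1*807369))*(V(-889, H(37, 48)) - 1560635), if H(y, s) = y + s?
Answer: 7163021250620 - 4589812*√797546 ≈ 7.1589e+12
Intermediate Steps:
H(y, s) = s + y
(-2488485 + (-1293958 - 1*807369))*(V(-889, H(37, 48)) - 1560635) = (-2488485 + (-1293958 - 1*807369))*(√((-889)² + (48 + 37)²) - 1560635) = (-2488485 + (-1293958 - 807369))*(√(790321 + 85²) - 1560635) = (-2488485 - 2101327)*(√(790321 + 7225) - 1560635) = -4589812*(√797546 - 1560635) = -4589812*(-1560635 + √797546) = 7163021250620 - 4589812*√797546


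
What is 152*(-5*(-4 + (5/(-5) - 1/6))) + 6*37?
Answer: 12446/3 ≈ 4148.7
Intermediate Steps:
152*(-5*(-4 + (5/(-5) - 1/6))) + 6*37 = 152*(-5*(-4 + (5*(-⅕) - 1*⅙))) + 222 = 152*(-5*(-4 + (-1 - ⅙))) + 222 = 152*(-5*(-4 - 7/6)) + 222 = 152*(-5*(-31/6)) + 222 = 152*(155/6) + 222 = 11780/3 + 222 = 12446/3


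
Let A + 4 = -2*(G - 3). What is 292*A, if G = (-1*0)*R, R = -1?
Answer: 584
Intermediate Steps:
G = 0 (G = -1*0*(-1) = 0*(-1) = 0)
A = 2 (A = -4 - 2*(0 - 3) = -4 - 2*(-3) = -4 + 6 = 2)
292*A = 292*2 = 584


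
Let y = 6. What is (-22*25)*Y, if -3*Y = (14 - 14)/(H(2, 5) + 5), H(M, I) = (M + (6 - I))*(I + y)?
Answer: 0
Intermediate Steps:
H(M, I) = (6 + I)*(6 + M - I) (H(M, I) = (M + (6 - I))*(I + 6) = (6 + M - I)*(6 + I) = (6 + I)*(6 + M - I))
Y = 0 (Y = -(14 - 14)/(3*((36 - 1*5² + 6*2 + 5*2) + 5)) = -0/((36 - 1*25 + 12 + 10) + 5) = -0/((36 - 25 + 12 + 10) + 5) = -0/(33 + 5) = -0/38 = -⅓*0 = 0)
(-22*25)*Y = -22*25*0 = -550*0 = 0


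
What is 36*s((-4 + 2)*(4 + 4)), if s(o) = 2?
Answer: 72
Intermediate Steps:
36*s((-4 + 2)*(4 + 4)) = 36*2 = 72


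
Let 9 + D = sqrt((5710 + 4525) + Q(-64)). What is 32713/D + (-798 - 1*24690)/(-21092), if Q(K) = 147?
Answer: 1618098813/54317173 + 32713*sqrt(10382)/10301 ≈ 353.37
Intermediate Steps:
D = -9 + sqrt(10382) (D = -9 + sqrt((5710 + 4525) + 147) = -9 + sqrt(10235 + 147) = -9 + sqrt(10382) ≈ 92.892)
32713/D + (-798 - 1*24690)/(-21092) = 32713/(-9 + sqrt(10382)) + (-798 - 1*24690)/(-21092) = 32713/(-9 + sqrt(10382)) + (-798 - 24690)*(-1/21092) = 32713/(-9 + sqrt(10382)) - 25488*(-1/21092) = 32713/(-9 + sqrt(10382)) + 6372/5273 = 6372/5273 + 32713/(-9 + sqrt(10382))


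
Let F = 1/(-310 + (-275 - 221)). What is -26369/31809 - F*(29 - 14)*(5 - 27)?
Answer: -15875192/12819027 ≈ -1.2384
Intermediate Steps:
F = -1/806 (F = 1/(-310 - 496) = 1/(-806) = -1/806 ≈ -0.0012407)
-26369/31809 - F*(29 - 14)*(5 - 27) = -26369/31809 - (-1)*(29 - 14)*(5 - 27)/806 = -26369*1/31809 - (-1)*15*(-22)/806 = -26369/31809 - (-1)*(-330)/806 = -26369/31809 - 1*165/403 = -26369/31809 - 165/403 = -15875192/12819027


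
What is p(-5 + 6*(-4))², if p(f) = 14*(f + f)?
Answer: 659344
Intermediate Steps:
p(f) = 28*f (p(f) = 14*(2*f) = 28*f)
p(-5 + 6*(-4))² = (28*(-5 + 6*(-4)))² = (28*(-5 - 24))² = (28*(-29))² = (-812)² = 659344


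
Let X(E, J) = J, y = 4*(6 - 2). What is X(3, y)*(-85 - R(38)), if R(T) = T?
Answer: -1968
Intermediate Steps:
y = 16 (y = 4*4 = 16)
X(3, y)*(-85 - R(38)) = 16*(-85 - 1*38) = 16*(-85 - 38) = 16*(-123) = -1968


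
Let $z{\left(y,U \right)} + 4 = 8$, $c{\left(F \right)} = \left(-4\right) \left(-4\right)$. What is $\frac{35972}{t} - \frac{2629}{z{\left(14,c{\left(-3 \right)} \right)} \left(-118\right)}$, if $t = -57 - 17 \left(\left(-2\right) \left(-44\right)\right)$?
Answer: $- \frac{12895947}{733016} \approx -17.593$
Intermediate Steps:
$c{\left(F \right)} = 16$
$z{\left(y,U \right)} = 4$ ($z{\left(y,U \right)} = -4 + 8 = 4$)
$t = -1553$ ($t = -57 - 1496 = -1553$)
$\frac{35972}{t} - \frac{2629}{z{\left(14,c{\left(-3 \right)} \right)} \left(-118\right)} = \frac{35972}{-1553} - \frac{2629}{4 \left(-118\right)} = 35972 \left(- \frac{1}{1553}\right) - \frac{2629}{-472} = - \frac{35972}{1553} - - \frac{2629}{472} = - \frac{35972}{1553} + \frac{2629}{472} = - \frac{12895947}{733016}$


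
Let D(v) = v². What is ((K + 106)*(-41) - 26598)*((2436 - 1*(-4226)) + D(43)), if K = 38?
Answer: -276624522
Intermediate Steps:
((K + 106)*(-41) - 26598)*((2436 - 1*(-4226)) + D(43)) = ((38 + 106)*(-41) - 26598)*((2436 - 1*(-4226)) + 43²) = (144*(-41) - 26598)*((2436 + 4226) + 1849) = (-5904 - 26598)*(6662 + 1849) = -32502*8511 = -276624522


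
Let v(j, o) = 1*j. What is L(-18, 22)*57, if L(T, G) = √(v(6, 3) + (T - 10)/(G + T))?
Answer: 57*I ≈ 57.0*I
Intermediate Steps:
v(j, o) = j
L(T, G) = √(6 + (-10 + T)/(G + T)) (L(T, G) = √(6 + (T - 10)/(G + T)) = √(6 + (-10 + T)/(G + T)))
L(-18, 22)*57 = √((-10 + 6*22 + 7*(-18))/(22 - 18))*57 = √((-10 + 132 - 126)/4)*57 = √((¼)*(-4))*57 = √(-1)*57 = I*57 = 57*I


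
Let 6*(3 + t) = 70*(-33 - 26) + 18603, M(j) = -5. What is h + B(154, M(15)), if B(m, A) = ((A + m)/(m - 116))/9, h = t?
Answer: 412042/171 ≈ 2409.6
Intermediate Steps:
t = 14455/6 (t = -3 + (70*(-33 - 26) + 18603)/6 = -3 + (70*(-59) + 18603)/6 = -3 + (-4130 + 18603)/6 = -3 + (1/6)*14473 = -3 + 14473/6 = 14455/6 ≈ 2409.2)
h = 14455/6 ≈ 2409.2
B(m, A) = (A + m)/(9*(-116 + m)) (B(m, A) = ((A + m)/(-116 + m))*(1/9) = (A + m)/(9*(-116 + m)))
h + B(154, M(15)) = 14455/6 + (-5 + 154)/(9*(-116 + 154)) = 14455/6 + (1/9)*149/38 = 14455/6 + (1/9)*(1/38)*149 = 14455/6 + 149/342 = 412042/171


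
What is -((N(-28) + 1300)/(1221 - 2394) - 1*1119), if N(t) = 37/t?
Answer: 31363/28 ≈ 1120.1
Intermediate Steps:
-((N(-28) + 1300)/(1221 - 2394) - 1*1119) = -((37/(-28) + 1300)/(1221 - 2394) - 1*1119) = -((37*(-1/28) + 1300)/(-1173) - 1119) = -((-37/28 + 1300)*(-1/1173) - 1119) = -((36363/28)*(-1/1173) - 1119) = -(-31/28 - 1119) = -1*(-31363/28) = 31363/28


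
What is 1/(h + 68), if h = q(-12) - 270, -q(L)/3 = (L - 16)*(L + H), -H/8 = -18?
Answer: 1/10886 ≈ 9.1861e-5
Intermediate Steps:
H = 144 (H = -8*(-18) = 144)
q(L) = -3*(-16 + L)*(144 + L) (q(L) = -3*(L - 16)*(L + 144) = -3*(-16 + L)*(144 + L))
h = 10818 (h = (6912 - 384*(-12) - 3*(-12)**2) - 270 = (6912 + 4608 - 3*144) - 270 = (6912 + 4608 - 432) - 270 = 11088 - 270 = 10818)
1/(h + 68) = 1/(10818 + 68) = 1/10886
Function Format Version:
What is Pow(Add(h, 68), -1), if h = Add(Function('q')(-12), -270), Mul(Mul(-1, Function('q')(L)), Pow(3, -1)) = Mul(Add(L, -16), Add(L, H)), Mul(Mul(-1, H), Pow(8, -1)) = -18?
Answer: Rational(1, 10886) ≈ 9.1861e-5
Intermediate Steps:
H = 144 (H = Mul(-8, -18) = 144)
Function('q')(L) = Mul(-3, Add(-16, L), Add(144, L)) (Function('q')(L) = Mul(-3, Mul(Add(L, -16), Add(L, 144))) = Mul(-3, Mul(Add(-16, L), Add(144, L))) = Mul(-3, Add(-16, L), Add(144, L)))
h = 10818 (h = Add(Add(6912, Mul(-384, -12), Mul(-3, Pow(-12, 2))), -270) = Add(Add(6912, 4608, Mul(-3, 144)), -270) = Add(Add(6912, 4608, -432), -270) = Add(11088, -270) = 10818)
Pow(Add(h, 68), -1) = Pow(Add(10818, 68), -1) = Pow(10886, -1) = Rational(1, 10886)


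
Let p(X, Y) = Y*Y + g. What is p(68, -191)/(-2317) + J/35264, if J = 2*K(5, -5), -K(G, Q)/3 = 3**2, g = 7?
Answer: -643418975/40853344 ≈ -15.749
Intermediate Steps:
K(G, Q) = -27 (K(G, Q) = -3*3**2 = -3*9 = -27)
p(X, Y) = 7 + Y**2 (p(X, Y) = Y*Y + 7 = Y**2 + 7 = 7 + Y**2)
J = -54 (J = 2*(-27) = -54)
p(68, -191)/(-2317) + J/35264 = (7 + (-191)**2)/(-2317) - 54/35264 = (7 + 36481)*(-1/2317) - 54*1/35264 = 36488*(-1/2317) - 27/17632 = -36488/2317 - 27/17632 = -643418975/40853344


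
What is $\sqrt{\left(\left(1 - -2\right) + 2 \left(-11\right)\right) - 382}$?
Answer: $i \sqrt{401} \approx 20.025 i$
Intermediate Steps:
$\sqrt{\left(\left(1 - -2\right) + 2 \left(-11\right)\right) - 382} = \sqrt{\left(\left(1 + 2\right) - 22\right) - 382} = \sqrt{\left(3 - 22\right) - 382} = \sqrt{-19 - 382} = \sqrt{-401} = i \sqrt{401}$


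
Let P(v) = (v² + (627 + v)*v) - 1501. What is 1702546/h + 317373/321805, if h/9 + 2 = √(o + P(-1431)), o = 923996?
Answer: 292413250093/271244929230 + 851273*√1030195/9271746 ≈ 94.268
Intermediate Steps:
P(v) = -1501 + v² + v*(627 + v) (P(v) = (v² + v*(627 + v)) - 1501 = -1501 + v² + v*(627 + v))
h = -18 + 18*√1030195 (h = -18 + 9*√(923996 + (-1501 + 2*(-1431)² + 627*(-1431))) = -18 + 9*√(923996 + (-1501 + 2*2047761 - 897237)) = -18 + 9*√(923996 + (-1501 + 4095522 - 897237)) = -18 + 9*√(923996 + 3196784) = -18 + 9*√4120780 = -18 + 9*(2*√1030195) = -18 + 18*√1030195 ≈ 18252.)
1702546/h + 317373/321805 = 1702546/(-18 + 18*√1030195) + 317373/321805 = 317373/321805 + 1702546/(-18 + 18*√1030195)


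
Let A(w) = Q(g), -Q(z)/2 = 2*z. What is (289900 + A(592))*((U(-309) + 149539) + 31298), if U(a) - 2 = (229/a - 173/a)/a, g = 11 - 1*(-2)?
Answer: 1668238387226840/31827 ≈ 5.2416e+10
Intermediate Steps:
g = 13 (g = 11 + 2 = 13)
Q(z) = -4*z
A(w) = -52 (A(w) = -4*13 = -52)
U(a) = 2 + 56/a² (U(a) = 2 + (229/a - 173/a)/a = 2 + (56/a)/a = 2 + 56/a²)
(289900 + A(592))*((U(-309) + 149539) + 31298) = (289900 - 52)*(((2 + 56/(-309)²) + 149539) + 31298) = 289848*(((2 + 56*(1/95481)) + 149539) + 31298) = 289848*(((2 + 56/95481) + 149539) + 31298) = 289848*((191018/95481 + 149539) + 31298) = 289848*(14278324277/95481 + 31298) = 289848*(17266688615/95481) = 1668238387226840/31827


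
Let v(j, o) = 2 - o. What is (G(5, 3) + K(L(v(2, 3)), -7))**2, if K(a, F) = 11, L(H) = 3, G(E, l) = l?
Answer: 196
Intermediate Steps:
(G(5, 3) + K(L(v(2, 3)), -7))**2 = (3 + 11)**2 = 14**2 = 196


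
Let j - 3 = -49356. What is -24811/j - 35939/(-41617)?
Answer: 2806256854/2053923801 ≈ 1.3663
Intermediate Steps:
j = -49353 (j = 3 - 49356 = -49353)
-24811/j - 35939/(-41617) = -24811/(-49353) - 35939/(-41617) = -24811*(-1/49353) - 35939*(-1/41617) = 24811/49353 + 35939/41617 = 2806256854/2053923801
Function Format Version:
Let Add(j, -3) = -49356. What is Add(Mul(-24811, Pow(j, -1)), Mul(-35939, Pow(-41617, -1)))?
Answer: Rational(2806256854, 2053923801) ≈ 1.3663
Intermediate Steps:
j = -49353 (j = Add(3, -49356) = -49353)
Add(Mul(-24811, Pow(j, -1)), Mul(-35939, Pow(-41617, -1))) = Add(Mul(-24811, Pow(-49353, -1)), Mul(-35939, Pow(-41617, -1))) = Add(Mul(-24811, Rational(-1, 49353)), Mul(-35939, Rational(-1, 41617))) = Add(Rational(24811, 49353), Rational(35939, 41617)) = Rational(2806256854, 2053923801)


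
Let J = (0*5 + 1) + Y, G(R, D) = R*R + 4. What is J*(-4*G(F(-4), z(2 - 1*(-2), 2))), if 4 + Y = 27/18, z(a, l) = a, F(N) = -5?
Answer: 174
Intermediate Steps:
Y = -5/2 (Y = -4 + 27/18 = -4 + 27*(1/18) = -4 + 3/2 = -5/2 ≈ -2.5000)
G(R, D) = 4 + R² (G(R, D) = R² + 4 = 4 + R²)
J = -3/2 (J = (0*5 + 1) - 5/2 = (0 + 1) - 5/2 = 1 - 5/2 = -3/2 ≈ -1.5000)
J*(-4*G(F(-4), z(2 - 1*(-2), 2))) = -(-6)*(4 + (-5)²) = -(-6)*(4 + 25) = -(-6)*29 = -3/2*(-116) = 174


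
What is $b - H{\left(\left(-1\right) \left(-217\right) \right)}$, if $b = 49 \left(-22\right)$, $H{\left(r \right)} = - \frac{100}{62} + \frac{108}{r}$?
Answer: $- \frac{233684}{217} \approx -1076.9$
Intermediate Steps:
$H{\left(r \right)} = - \frac{50}{31} + \frac{108}{r}$ ($H{\left(r \right)} = \left(-100\right) \frac{1}{62} + \frac{108}{r} = - \frac{50}{31} + \frac{108}{r}$)
$b = -1078$
$b - H{\left(\left(-1\right) \left(-217\right) \right)} = -1078 - \left(- \frac{50}{31} + \frac{108}{\left(-1\right) \left(-217\right)}\right) = -1078 - \left(- \frac{50}{31} + \frac{108}{217}\right) = -1078 - - \frac{242}{217} = -1078 + \frac{242}{217} = - \frac{233684}{217}$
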